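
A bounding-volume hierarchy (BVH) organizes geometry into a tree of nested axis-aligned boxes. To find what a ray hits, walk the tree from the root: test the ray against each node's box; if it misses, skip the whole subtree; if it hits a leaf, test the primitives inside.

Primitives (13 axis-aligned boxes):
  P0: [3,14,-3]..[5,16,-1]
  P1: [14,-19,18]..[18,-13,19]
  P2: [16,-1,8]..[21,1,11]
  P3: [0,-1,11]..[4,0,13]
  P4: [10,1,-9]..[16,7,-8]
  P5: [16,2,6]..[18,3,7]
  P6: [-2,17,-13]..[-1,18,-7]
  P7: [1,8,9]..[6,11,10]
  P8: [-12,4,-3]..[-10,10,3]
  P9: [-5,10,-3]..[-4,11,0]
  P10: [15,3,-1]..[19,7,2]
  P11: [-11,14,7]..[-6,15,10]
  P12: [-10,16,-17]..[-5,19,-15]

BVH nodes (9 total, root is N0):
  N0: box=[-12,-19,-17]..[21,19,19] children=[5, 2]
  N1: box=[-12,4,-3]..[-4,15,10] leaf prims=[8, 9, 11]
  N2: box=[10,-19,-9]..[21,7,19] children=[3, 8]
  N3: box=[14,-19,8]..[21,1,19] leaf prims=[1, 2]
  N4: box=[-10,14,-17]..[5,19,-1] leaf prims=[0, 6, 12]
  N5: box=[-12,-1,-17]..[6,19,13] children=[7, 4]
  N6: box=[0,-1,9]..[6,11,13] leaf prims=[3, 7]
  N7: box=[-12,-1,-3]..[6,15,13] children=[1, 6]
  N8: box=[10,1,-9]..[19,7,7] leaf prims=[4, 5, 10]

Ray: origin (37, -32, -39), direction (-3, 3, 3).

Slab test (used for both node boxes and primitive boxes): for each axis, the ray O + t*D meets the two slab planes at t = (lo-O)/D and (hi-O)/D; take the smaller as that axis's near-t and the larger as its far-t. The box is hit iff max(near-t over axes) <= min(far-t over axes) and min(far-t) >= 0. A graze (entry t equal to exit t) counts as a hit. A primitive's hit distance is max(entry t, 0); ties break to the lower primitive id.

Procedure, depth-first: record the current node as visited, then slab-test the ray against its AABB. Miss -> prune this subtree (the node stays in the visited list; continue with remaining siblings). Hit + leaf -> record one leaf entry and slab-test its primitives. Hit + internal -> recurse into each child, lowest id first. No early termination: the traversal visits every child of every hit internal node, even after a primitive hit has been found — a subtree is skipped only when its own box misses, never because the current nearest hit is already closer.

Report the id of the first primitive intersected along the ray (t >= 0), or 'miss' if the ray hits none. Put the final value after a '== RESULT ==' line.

Walk:
N0 x:[16/3,49/3] y:[13/3,17] z:[22/3,58/3] -> hit [22/3,49/3], descend [2, 5]
  N2 x:[16/3,9] y:[13/3,13] z:[10,58/3] -> miss, prune
  N5 x:[31/3,49/3] y:[31/3,17] z:[22/3,52/3] -> hit [31/3,49/3], descend [4, 7]
    N4 x:[32/3,47/3] y:[46/3,17] z:[22/3,38/3] -> miss, prune
    N7 x:[31/3,49/3] y:[31/3,47/3] z:[12,52/3] -> hit [12,47/3], descend [1, 6]
      N1 x:[41/3,49/3] y:[12,47/3] z:[12,49/3] -> hit [41/3,47/3] leaf, test {P8(miss), P9(miss), P11@t=46/3}
      N6 x:[31/3,37/3] y:[31/3,43/3] z:[16,52/3] -> miss, prune

7 AABB tests over nodes [0, 2, 5, 4, 7, 1, 6]; 1 leaf entered; closest P11.

== RESULT ==
11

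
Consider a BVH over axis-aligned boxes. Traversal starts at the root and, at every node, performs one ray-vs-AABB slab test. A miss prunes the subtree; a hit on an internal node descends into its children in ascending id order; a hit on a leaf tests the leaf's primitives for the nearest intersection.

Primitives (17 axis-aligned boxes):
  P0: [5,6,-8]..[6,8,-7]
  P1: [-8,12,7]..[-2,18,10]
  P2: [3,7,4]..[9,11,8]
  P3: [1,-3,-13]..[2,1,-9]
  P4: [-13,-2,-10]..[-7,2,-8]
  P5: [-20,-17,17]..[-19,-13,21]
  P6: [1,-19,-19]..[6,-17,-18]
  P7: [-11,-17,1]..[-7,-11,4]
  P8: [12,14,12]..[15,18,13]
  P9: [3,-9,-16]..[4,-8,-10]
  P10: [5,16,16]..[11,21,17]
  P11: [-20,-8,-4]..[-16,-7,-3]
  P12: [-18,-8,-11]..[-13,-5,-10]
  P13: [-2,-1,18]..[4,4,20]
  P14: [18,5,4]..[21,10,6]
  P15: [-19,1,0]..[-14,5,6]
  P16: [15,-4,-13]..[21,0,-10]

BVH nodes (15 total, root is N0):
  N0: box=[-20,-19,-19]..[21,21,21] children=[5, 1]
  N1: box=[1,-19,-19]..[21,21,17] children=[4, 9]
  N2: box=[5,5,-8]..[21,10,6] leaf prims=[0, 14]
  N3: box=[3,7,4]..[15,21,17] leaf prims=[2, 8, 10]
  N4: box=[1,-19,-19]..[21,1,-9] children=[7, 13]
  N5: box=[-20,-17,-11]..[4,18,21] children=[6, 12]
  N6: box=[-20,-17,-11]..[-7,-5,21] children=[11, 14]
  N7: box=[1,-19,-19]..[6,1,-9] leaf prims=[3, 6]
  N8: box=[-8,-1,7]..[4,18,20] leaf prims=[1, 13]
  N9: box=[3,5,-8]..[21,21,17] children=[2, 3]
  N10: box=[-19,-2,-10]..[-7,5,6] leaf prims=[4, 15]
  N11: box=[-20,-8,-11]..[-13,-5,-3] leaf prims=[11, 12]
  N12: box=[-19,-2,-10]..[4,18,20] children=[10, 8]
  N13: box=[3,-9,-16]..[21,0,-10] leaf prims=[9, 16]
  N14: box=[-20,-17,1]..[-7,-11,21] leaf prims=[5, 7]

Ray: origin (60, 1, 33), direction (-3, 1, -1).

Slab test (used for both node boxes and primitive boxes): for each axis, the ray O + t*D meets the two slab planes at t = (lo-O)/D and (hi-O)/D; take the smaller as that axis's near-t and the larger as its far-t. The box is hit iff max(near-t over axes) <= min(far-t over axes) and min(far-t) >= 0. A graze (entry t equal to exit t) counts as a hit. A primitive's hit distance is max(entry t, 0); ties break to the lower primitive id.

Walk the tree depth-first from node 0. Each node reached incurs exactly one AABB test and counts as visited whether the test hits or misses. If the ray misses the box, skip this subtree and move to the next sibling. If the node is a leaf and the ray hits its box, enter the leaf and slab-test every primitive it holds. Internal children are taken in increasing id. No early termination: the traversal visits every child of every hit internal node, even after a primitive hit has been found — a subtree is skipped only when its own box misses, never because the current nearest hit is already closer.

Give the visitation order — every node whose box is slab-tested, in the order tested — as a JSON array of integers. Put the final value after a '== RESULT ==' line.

Traverse from the root:
N0 x:[13,80/3] y:[-20,20] z:[12,52] -> hit [13,20], descend [1, 5]
  N1 x:[13,59/3] y:[-20,20] z:[16,52] -> hit [16,59/3], descend [4, 9]
    N4 x:[13,59/3] y:[-20,0] z:[42,52] -> miss, prune
    N9 x:[13,19] y:[4,20] z:[16,41] -> hit [16,19], descend [2, 3]
      N2 x:[13,55/3] y:[4,9] z:[27,41] -> miss, prune
      N3 x:[15,19] y:[6,20] z:[16,29] -> hit [16,19] leaf, test {P2(miss), P8(miss), P10@t=49/3}
  N5 x:[56/3,80/3] y:[-18,17] z:[12,44] -> miss, prune

Visited [0, 1, 4, 9, 2, 3, 5]. Tests: 7 box, 1 leaf. Nearest: P10.

== RESULT ==
[0, 1, 4, 9, 2, 3, 5]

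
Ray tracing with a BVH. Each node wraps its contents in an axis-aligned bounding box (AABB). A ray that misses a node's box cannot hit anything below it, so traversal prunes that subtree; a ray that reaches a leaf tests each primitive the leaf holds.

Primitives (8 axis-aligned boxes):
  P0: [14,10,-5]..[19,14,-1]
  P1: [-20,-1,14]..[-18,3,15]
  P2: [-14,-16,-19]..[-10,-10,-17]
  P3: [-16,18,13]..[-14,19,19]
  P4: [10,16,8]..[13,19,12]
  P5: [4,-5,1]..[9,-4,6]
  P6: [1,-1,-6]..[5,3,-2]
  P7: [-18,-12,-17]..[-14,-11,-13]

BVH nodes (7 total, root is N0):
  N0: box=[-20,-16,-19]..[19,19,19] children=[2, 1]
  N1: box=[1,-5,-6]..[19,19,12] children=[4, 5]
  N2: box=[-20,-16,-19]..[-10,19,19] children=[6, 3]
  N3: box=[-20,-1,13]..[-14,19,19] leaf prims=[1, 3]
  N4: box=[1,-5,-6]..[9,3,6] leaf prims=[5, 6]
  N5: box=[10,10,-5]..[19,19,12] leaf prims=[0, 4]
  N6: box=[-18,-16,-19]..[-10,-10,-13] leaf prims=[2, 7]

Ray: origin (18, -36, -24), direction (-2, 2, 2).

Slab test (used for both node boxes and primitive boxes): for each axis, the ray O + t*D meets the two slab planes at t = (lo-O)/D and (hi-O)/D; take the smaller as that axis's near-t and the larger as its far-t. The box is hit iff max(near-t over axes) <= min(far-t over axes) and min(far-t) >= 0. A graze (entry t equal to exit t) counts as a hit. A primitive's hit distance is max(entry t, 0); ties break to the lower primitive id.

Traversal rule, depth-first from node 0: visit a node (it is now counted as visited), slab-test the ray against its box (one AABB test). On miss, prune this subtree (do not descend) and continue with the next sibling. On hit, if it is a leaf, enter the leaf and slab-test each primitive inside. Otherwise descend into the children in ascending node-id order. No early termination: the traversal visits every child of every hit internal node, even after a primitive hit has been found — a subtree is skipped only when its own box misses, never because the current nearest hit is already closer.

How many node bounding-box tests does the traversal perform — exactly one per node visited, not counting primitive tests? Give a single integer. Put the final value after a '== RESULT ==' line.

Walk:
N0 x:[-1/2,19] y:[10,55/2] z:[5/2,43/2] -> hit [10,19], descend [1, 2]
  N1 x:[-1/2,17/2] y:[31/2,55/2] z:[9,18] -> miss, prune
  N2 x:[14,19] y:[10,55/2] z:[5/2,43/2] -> hit [14,19], descend [3, 6]
    N3 x:[16,19] y:[35/2,55/2] z:[37/2,43/2] -> hit [37/2,19] leaf, test {P1@t=19, P3(miss)}
    N6 x:[14,18] y:[10,13] z:[5/2,11/2] -> miss, prune

5 AABB tests over nodes [0, 1, 2, 3, 6]; 1 leaf entered; closest P1.

== RESULT ==
5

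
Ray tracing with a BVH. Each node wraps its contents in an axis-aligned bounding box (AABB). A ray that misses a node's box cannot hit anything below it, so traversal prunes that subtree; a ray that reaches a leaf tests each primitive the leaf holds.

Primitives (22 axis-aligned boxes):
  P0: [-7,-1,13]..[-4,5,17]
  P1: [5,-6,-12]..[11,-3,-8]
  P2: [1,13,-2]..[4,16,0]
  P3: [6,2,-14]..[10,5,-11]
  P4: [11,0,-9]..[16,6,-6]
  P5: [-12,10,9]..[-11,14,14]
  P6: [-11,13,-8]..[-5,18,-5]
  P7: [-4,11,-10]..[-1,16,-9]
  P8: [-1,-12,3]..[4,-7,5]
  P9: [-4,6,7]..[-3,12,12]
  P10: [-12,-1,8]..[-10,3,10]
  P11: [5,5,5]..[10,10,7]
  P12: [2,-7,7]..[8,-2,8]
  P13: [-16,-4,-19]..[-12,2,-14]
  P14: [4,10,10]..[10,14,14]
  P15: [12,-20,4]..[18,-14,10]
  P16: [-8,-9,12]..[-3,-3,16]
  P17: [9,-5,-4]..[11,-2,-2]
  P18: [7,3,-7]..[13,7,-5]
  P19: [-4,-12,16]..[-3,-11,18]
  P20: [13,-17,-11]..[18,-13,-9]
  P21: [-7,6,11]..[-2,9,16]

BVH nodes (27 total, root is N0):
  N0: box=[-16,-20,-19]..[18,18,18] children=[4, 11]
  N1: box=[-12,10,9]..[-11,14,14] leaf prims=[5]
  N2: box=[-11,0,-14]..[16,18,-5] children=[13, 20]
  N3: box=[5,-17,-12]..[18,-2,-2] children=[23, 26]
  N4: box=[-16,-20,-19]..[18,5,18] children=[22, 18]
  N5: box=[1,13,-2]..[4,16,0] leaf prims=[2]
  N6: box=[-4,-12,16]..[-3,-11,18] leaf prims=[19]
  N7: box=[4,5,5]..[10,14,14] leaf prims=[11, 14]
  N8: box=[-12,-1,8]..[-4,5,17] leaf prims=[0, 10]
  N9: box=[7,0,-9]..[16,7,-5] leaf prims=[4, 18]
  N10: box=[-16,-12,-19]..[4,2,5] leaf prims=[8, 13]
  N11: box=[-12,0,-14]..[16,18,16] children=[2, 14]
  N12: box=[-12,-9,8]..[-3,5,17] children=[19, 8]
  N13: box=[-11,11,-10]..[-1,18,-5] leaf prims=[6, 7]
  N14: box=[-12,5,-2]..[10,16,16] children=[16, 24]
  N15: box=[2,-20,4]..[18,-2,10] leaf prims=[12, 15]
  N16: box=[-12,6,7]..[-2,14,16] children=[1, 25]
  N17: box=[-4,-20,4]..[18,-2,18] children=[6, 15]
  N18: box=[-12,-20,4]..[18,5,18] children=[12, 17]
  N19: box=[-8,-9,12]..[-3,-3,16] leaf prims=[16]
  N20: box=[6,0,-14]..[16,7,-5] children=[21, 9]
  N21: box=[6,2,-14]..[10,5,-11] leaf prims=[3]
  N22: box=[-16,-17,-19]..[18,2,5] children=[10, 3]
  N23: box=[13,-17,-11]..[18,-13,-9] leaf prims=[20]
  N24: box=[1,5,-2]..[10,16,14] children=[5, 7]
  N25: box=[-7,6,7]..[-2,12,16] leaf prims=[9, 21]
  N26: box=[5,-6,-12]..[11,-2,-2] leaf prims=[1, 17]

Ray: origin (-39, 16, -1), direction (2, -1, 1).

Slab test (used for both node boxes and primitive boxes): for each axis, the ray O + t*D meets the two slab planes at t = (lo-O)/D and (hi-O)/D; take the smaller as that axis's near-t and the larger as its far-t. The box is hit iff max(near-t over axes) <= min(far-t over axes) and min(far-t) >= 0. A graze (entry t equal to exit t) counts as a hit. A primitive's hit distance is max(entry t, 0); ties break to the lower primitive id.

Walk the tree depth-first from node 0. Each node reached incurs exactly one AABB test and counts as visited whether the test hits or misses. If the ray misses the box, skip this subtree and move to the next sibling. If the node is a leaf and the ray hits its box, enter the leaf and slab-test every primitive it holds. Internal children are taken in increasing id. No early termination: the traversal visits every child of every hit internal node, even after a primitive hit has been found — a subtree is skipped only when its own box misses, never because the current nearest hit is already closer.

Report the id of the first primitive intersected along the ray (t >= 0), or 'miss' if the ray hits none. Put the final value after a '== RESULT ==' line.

Trace the traversal:
N0 x:[23/2,57/2] y:[-2,36] z:[-18,19] -> hit [23/2,19], descend [4, 11]
  N4 x:[23/2,57/2] y:[11,36] z:[-18,19] -> hit [23/2,19], descend [18, 22]
    N18 x:[27/2,57/2] y:[11,36] z:[5,19] -> hit [27/2,19], descend [12, 17]
      N12 x:[27/2,18] y:[11,25] z:[9,18] -> hit [27/2,18], descend [8, 19]
        N8 x:[27/2,35/2] y:[11,17] z:[9,18] -> hit [27/2,17] leaf, test {P0@t=16, P10(miss)}
        N19 x:[31/2,18] y:[19,25] z:[13,17] -> miss, prune
      N17 x:[35/2,57/2] y:[18,36] z:[5,19] -> hit [18,19], descend [6, 15]
        N6 x:[35/2,18] y:[27,28] z:[17,19] -> miss, prune
        N15 x:[41/2,57/2] y:[18,36] z:[5,11] -> miss, prune
    N22 x:[23/2,57/2] y:[14,33] z:[-18,6] -> miss, prune
  N11 x:[27/2,55/2] y:[-2,16] z:[-13,17] -> hit [27/2,16], descend [2, 14]
    N2 x:[14,55/2] y:[-2,16] z:[-13,-4] -> miss, prune
    N14 x:[27/2,49/2] y:[0,11] z:[-1,17] -> miss, prune

13 AABB tests over nodes [0, 4, 18, 12, 8, 19, 17, 6, 15, 22, 11, 2, 14]; 1 leaf entered; closest P0.

== RESULT ==
0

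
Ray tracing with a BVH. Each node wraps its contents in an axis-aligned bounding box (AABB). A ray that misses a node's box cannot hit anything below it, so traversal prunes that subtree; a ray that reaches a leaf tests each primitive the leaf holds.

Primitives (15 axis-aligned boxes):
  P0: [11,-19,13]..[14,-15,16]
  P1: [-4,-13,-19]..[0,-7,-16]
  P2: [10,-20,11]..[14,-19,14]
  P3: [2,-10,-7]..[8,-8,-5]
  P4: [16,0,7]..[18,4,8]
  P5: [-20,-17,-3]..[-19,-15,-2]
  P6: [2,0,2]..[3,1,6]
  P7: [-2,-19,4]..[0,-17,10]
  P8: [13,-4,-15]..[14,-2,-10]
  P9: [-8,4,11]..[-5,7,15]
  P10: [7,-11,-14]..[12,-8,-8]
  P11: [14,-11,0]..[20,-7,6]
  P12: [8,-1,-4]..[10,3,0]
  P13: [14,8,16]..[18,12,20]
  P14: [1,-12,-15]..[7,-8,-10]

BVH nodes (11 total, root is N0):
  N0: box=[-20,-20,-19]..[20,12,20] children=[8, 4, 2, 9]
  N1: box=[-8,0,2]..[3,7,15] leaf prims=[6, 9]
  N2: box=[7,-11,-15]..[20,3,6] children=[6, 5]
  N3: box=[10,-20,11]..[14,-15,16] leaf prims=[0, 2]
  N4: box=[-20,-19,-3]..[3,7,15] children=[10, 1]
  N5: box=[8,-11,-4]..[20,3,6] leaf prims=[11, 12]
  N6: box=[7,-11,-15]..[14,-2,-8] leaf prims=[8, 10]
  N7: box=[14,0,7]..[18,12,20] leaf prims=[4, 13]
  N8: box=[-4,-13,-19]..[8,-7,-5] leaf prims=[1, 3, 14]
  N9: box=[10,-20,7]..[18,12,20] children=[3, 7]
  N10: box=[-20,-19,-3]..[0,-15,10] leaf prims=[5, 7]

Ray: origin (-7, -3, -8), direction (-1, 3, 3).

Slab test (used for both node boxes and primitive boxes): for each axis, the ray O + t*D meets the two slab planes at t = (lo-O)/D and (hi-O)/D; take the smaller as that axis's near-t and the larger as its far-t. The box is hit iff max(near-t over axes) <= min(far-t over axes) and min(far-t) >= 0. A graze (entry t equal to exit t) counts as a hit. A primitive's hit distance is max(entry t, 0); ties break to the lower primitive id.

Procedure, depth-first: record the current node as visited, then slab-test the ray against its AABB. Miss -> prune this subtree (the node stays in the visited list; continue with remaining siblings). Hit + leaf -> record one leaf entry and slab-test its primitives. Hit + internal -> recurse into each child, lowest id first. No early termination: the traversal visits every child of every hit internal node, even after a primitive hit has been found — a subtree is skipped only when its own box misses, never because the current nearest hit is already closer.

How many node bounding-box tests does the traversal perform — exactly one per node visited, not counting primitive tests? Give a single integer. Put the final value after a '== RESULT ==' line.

Walk:
N0 x:[-27,13] y:[-17/3,5] z:[-11/3,28/3] -> hit [-11/3,5], descend [2, 4, 8, 9]
  N2 x:[-27,-14] y:[-8/3,2] z:[-7/3,14/3] -> miss, prune
  N4 x:[-10,13] y:[-16/3,10/3] z:[5/3,23/3] -> hit [5/3,10/3], descend [1, 10]
    N1 x:[-10,1] y:[1,10/3] z:[10/3,23/3] -> miss, prune
    N10 x:[-7,13] y:[-16/3,-4] z:[5/3,6] -> miss, prune
  N8 x:[-15,-3] y:[-10/3,-4/3] z:[-11/3,1] -> miss, prune
  N9 x:[-25,-17] y:[-17/3,5] z:[5,28/3] -> miss, prune

7 AABB tests over nodes [0, 2, 4, 1, 10, 8, 9]; 0 leaves entered; closest miss.

== RESULT ==
7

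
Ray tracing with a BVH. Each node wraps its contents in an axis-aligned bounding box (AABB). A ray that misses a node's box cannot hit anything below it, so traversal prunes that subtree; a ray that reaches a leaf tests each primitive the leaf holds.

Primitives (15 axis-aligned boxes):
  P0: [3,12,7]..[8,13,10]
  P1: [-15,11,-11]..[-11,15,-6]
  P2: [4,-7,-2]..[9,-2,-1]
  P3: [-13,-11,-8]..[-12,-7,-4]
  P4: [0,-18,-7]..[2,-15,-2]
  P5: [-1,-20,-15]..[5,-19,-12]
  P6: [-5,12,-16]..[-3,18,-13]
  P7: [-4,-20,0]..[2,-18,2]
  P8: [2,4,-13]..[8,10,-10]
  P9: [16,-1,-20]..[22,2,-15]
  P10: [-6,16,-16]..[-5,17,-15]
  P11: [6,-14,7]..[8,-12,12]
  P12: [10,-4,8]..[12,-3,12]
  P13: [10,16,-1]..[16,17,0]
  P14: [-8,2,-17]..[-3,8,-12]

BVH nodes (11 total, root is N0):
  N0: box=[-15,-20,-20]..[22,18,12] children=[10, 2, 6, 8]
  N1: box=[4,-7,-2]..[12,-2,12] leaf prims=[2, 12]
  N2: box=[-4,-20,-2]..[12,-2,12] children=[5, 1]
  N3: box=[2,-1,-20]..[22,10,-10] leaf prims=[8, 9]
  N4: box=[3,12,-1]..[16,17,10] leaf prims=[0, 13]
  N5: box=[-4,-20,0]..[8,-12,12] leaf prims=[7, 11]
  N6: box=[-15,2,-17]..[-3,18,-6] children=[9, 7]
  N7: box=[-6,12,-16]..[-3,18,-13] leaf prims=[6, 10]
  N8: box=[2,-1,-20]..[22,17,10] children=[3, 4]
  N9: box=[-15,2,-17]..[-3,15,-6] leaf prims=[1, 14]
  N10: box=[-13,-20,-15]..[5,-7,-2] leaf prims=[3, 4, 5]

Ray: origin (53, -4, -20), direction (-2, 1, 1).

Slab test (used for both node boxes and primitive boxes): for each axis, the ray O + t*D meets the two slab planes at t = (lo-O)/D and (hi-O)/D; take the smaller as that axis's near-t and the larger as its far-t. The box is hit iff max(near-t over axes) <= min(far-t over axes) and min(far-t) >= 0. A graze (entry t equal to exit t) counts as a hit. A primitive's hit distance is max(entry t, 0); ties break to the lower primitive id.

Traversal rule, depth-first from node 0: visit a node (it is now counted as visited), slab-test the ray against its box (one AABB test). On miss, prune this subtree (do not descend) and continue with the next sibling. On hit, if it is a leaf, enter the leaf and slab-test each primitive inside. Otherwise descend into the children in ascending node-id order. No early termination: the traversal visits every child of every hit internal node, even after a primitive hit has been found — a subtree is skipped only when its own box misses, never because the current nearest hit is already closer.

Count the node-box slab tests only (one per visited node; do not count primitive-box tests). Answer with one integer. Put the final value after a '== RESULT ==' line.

Traverse from the root:
N0 x:[31/2,34] y:[-16,22] z:[0,32] -> hit [31/2,22], descend [2, 6, 8, 10]
  N2 x:[41/2,57/2] y:[-16,2] z:[18,32] -> miss, prune
  N6 x:[28,34] y:[6,22] z:[3,14] -> miss, prune
  N8 x:[31/2,51/2] y:[3,21] z:[0,30] -> hit [31/2,21], descend [3, 4]
    N3 x:[31/2,51/2] y:[3,14] z:[0,10] -> miss, prune
    N4 x:[37/2,25] y:[16,21] z:[19,30] -> hit [19,21] leaf, test {P0(miss), P13@t=20}
  N10 x:[24,33] y:[-16,-3] z:[5,18] -> miss, prune

Visited [0, 2, 6, 8, 3, 4, 10]. Tests: 7 box, 1 leaf. Nearest: P13.

== RESULT ==
7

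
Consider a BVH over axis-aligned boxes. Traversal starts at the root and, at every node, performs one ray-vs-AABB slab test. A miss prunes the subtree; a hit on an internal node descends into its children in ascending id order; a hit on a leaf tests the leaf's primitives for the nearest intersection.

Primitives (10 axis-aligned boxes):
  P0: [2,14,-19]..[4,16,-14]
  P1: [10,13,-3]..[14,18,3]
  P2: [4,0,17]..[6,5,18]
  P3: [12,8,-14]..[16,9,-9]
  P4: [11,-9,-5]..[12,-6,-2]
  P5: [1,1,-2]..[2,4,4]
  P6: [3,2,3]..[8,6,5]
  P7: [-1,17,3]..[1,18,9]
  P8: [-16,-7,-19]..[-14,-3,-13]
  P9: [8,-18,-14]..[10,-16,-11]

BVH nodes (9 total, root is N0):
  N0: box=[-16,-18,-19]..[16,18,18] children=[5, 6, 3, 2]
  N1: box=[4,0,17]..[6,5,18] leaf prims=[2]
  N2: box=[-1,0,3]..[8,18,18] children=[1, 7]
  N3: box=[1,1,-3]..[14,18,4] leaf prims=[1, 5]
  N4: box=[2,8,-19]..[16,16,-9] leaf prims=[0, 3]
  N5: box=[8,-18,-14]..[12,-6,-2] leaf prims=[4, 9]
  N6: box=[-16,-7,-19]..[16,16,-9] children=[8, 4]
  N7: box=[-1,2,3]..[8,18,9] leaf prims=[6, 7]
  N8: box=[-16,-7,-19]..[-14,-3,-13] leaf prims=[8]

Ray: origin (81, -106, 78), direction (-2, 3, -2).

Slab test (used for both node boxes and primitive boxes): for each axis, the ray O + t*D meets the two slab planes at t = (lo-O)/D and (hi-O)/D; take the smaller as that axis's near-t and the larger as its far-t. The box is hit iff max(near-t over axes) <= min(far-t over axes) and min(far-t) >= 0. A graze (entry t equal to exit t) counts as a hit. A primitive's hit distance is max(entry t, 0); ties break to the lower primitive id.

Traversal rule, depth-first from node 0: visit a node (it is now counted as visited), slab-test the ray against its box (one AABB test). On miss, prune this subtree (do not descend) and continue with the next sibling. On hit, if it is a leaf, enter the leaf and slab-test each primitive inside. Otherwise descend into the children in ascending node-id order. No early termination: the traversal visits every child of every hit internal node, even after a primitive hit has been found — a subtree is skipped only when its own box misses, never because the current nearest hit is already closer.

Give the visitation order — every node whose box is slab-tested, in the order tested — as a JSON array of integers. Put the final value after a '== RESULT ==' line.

Trace the traversal:
N0 x:[65/2,97/2] y:[88/3,124/3] z:[30,97/2] -> hit [65/2,124/3], descend [2, 3, 5, 6]
  N2 x:[73/2,41] y:[106/3,124/3] z:[30,75/2] -> hit [73/2,75/2], descend [1, 7]
    N1 x:[75/2,77/2] y:[106/3,37] z:[30,61/2] -> miss, prune
    N7 x:[73/2,41] y:[36,124/3] z:[69/2,75/2] -> hit [73/2,75/2] leaf, test {P6@t=73/2, P7(miss)}
  N3 x:[67/2,40] y:[107/3,124/3] z:[37,81/2] -> hit [37,40] leaf, test {P1(miss), P5(miss)}
  N5 x:[69/2,73/2] y:[88/3,100/3] z:[40,46] -> miss, prune
  N6 x:[65/2,97/2] y:[33,122/3] z:[87/2,97/2] -> miss, prune

Visited [0, 2, 1, 7, 3, 5, 6]. Tests: 7 box, 2 leaf. Nearest: P6.

== RESULT ==
[0, 2, 1, 7, 3, 5, 6]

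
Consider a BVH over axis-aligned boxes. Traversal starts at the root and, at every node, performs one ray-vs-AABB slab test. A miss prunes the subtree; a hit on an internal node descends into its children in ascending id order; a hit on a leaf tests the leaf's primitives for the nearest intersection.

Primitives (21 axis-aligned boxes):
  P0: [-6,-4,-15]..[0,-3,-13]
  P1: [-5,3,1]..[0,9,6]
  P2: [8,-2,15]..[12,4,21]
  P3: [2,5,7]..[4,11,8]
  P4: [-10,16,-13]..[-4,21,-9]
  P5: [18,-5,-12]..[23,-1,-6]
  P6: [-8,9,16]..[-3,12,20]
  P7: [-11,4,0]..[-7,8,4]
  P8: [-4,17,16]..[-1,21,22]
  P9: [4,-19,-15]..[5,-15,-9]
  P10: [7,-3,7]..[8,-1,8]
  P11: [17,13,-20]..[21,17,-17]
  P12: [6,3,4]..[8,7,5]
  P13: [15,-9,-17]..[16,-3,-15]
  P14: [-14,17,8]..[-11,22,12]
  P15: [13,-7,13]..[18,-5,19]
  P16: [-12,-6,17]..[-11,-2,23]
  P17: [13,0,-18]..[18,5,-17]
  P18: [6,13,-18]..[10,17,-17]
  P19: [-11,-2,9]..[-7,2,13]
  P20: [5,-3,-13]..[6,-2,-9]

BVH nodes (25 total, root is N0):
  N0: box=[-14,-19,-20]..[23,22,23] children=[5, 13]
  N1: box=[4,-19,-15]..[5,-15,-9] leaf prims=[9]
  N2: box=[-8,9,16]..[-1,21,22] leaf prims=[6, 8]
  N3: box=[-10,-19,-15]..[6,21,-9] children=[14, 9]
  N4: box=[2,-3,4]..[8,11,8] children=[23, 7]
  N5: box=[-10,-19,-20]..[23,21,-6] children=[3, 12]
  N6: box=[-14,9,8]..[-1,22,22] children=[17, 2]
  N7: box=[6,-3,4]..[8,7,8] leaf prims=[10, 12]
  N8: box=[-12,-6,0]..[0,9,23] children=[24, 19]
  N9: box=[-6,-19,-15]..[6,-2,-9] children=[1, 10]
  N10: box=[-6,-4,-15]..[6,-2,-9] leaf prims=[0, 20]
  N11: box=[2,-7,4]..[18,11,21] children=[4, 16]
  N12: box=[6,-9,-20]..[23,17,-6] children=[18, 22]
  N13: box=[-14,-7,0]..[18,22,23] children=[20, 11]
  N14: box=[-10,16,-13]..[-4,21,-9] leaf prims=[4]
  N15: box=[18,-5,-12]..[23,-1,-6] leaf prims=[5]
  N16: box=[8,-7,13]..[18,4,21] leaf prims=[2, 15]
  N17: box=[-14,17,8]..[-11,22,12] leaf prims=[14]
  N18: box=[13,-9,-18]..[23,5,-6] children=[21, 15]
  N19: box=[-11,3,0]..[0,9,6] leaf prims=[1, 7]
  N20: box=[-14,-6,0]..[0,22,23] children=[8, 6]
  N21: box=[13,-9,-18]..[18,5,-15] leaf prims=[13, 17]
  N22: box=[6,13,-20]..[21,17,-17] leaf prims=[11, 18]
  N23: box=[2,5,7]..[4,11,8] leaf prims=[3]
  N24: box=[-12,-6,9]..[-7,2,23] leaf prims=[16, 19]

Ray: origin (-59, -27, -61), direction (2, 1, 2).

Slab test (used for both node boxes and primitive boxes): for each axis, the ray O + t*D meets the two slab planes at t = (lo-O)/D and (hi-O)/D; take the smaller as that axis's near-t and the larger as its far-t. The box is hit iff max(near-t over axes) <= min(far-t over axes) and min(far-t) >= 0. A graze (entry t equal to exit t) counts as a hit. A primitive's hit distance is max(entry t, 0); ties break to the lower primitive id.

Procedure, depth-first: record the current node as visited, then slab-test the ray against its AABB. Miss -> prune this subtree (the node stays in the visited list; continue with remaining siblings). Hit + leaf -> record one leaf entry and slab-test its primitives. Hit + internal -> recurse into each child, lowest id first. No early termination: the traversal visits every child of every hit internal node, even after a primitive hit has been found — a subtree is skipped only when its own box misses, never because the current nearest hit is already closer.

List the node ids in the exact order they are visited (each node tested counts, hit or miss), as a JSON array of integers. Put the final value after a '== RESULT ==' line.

Walk:
N0 x:[45/2,41] y:[8,49] z:[41/2,42] -> hit [45/2,41], descend [5, 13]
  N5 x:[49/2,41] y:[8,48] z:[41/2,55/2] -> hit [49/2,55/2], descend [3, 12]
    N3 x:[49/2,65/2] y:[8,48] z:[23,26] -> hit [49/2,26], descend [9, 14]
      N9 x:[53/2,65/2] y:[8,25] z:[23,26] -> miss, prune
      N14 x:[49/2,55/2] y:[43,48] z:[24,26] -> miss, prune
    N12 x:[65/2,41] y:[18,44] z:[41/2,55/2] -> miss, prune
  N13 x:[45/2,77/2] y:[20,49] z:[61/2,42] -> hit [61/2,77/2], descend [11, 20]
    N11 x:[61/2,77/2] y:[20,38] z:[65/2,41] -> hit [65/2,38], descend [4, 16]
      N4 x:[61/2,67/2] y:[24,38] z:[65/2,69/2] -> hit [65/2,67/2], descend [7, 23]
        N7 x:[65/2,67/2] y:[24,34] z:[65/2,69/2] -> hit [65/2,67/2] leaf, test {P10(miss), P12@t=65/2}
        N23 x:[61/2,63/2] y:[32,38] z:[34,69/2] -> miss, prune
      N16 x:[67/2,77/2] y:[20,31] z:[37,41] -> miss, prune
    N20 x:[45/2,59/2] y:[21,49] z:[61/2,42] -> miss, prune

Summary -> nodes [0, 5, 3, 9, 14, 12, 13, 11, 4, 7, 23, 16, 20]; box-tests=13; leaf-entries=1; first=P12

== RESULT ==
[0, 5, 3, 9, 14, 12, 13, 11, 4, 7, 23, 16, 20]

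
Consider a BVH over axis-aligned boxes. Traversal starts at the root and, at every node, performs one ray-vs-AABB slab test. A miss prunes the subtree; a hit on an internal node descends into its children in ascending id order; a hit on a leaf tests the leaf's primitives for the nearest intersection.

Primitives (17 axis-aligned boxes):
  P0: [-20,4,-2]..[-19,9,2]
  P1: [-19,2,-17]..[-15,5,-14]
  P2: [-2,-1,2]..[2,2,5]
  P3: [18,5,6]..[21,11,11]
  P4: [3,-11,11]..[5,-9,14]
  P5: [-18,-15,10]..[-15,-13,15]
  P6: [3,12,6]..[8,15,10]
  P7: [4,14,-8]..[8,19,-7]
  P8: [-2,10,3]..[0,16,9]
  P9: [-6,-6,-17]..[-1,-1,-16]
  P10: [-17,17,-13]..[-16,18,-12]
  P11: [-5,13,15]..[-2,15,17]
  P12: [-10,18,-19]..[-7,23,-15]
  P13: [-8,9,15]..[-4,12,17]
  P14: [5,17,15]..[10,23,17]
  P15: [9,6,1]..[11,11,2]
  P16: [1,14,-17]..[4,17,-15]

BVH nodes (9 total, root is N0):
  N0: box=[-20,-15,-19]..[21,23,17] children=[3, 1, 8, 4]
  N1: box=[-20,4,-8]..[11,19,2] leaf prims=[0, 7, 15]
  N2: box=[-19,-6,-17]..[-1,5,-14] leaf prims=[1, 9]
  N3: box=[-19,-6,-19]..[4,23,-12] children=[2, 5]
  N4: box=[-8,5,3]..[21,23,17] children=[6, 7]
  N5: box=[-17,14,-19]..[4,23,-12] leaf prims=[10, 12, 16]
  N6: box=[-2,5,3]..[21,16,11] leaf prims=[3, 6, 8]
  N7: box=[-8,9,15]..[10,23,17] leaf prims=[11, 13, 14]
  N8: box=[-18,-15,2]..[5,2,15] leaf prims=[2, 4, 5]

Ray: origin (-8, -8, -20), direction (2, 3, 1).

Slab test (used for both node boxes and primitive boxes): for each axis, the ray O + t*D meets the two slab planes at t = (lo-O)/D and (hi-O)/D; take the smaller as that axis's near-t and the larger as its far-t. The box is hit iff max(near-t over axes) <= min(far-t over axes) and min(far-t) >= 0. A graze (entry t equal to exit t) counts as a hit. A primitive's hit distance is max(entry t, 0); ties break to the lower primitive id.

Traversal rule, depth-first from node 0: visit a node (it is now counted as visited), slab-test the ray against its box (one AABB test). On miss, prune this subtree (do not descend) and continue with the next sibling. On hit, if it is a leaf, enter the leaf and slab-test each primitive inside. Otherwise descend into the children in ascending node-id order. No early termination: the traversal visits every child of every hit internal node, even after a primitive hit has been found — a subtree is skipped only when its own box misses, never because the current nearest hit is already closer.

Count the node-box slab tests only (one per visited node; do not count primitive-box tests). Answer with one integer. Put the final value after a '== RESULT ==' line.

Trace the traversal:
N0 x:[-6,29/2] y:[-7/3,31/3] z:[1,37] -> hit [1,31/3], descend [1, 3, 4, 8]
  N1 x:[-6,19/2] y:[4,9] z:[12,22] -> miss, prune
  N3 x:[-11/2,6] y:[2/3,31/3] z:[1,8] -> hit [1,6], descend [2, 5]
    N2 x:[-11/2,7/2] y:[2/3,13/3] z:[3,6] -> hit [3,7/2] leaf, test {P1(miss), P9(miss)}
    N5 x:[-9/2,6] y:[22/3,31/3] z:[1,8] -> miss, prune
  N4 x:[0,29/2] y:[13/3,31/3] z:[23,37] -> miss, prune
  N8 x:[-5,13/2] y:[-7/3,10/3] z:[22,35] -> miss, prune

order=[0, 1, 3, 2, 5, 4, 8]  |boxes|=7  |leaves|=1  hit=miss

== RESULT ==
7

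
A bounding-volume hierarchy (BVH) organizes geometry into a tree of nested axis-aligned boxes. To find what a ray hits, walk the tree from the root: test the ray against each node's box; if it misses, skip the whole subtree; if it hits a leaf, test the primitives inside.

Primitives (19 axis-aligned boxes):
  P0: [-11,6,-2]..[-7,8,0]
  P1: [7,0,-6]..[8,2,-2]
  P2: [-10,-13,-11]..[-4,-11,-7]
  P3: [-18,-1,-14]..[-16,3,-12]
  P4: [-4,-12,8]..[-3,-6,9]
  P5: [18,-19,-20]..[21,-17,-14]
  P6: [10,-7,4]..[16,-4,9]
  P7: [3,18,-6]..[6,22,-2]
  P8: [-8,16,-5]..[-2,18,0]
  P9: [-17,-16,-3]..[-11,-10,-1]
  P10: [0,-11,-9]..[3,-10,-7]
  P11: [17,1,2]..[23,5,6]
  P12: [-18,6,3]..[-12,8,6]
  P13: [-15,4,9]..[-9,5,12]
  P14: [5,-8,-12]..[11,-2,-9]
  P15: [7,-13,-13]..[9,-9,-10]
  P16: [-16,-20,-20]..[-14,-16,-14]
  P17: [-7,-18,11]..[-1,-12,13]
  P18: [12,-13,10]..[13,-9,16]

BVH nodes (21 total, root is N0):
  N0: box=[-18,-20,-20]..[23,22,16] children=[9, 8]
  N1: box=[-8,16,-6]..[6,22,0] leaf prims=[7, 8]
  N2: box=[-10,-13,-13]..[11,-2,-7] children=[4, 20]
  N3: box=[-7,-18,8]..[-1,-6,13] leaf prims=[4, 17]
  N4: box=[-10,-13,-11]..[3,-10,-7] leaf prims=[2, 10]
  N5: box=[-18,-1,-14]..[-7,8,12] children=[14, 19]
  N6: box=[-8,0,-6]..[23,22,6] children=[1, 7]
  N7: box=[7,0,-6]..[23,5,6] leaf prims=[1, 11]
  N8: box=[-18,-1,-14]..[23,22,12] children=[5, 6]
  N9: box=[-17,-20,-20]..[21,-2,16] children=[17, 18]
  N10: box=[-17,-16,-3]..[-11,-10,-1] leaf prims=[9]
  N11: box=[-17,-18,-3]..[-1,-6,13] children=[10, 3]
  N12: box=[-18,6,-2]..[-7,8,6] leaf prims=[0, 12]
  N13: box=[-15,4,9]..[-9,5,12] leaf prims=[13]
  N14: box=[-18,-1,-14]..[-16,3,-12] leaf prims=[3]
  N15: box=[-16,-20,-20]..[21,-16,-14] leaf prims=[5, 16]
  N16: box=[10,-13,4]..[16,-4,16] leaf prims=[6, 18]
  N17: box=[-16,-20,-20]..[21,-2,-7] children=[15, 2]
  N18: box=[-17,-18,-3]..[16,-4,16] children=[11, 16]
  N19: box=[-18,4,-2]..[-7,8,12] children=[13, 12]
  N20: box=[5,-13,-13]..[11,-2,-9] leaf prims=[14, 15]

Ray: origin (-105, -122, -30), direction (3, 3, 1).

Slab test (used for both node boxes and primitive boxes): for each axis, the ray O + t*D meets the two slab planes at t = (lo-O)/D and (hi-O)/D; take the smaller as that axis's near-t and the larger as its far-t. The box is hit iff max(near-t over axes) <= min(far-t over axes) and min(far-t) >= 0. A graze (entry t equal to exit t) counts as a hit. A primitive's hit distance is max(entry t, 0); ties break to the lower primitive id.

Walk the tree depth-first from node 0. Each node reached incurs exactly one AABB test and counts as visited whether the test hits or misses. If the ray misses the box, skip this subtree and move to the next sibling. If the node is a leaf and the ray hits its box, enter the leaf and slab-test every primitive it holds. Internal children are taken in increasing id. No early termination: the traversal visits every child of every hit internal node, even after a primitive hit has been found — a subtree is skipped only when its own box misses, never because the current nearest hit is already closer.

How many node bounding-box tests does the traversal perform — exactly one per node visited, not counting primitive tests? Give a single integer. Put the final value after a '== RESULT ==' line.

Traverse from the root:
N0 x:[29,128/3] y:[34,48] z:[10,46] -> hit [34,128/3], descend [8, 9]
  N8 x:[29,128/3] y:[121/3,48] z:[16,42] -> hit [121/3,42], descend [5, 6]
    N5 x:[29,98/3] y:[121/3,130/3] z:[16,42] -> miss, prune
    N6 x:[97/3,128/3] y:[122/3,48] z:[24,36] -> miss, prune
  N9 x:[88/3,42] y:[34,40] z:[10,46] -> hit [34,40], descend [17, 18]
    N17 x:[89/3,42] y:[34,40] z:[10,23] -> miss, prune
    N18 x:[88/3,121/3] y:[104/3,118/3] z:[27,46] -> hit [104/3,118/3], descend [11, 16]
      N11 x:[88/3,104/3] y:[104/3,116/3] z:[27,43] -> hit [104/3,104/3], descend [3, 10]
        N3 x:[98/3,104/3] y:[104/3,116/3] z:[38,43] -> miss, prune
        N10 x:[88/3,94/3] y:[106/3,112/3] z:[27,29] -> miss, prune
      N16 x:[115/3,121/3] y:[109/3,118/3] z:[34,46] -> hit [115/3,118/3] leaf, test {P6@t=115/3, P18(miss)}

11 AABB tests over nodes [0, 8, 5, 6, 9, 17, 18, 11, 3, 10, 16]; 1 leaf entered; closest P6.

== RESULT ==
11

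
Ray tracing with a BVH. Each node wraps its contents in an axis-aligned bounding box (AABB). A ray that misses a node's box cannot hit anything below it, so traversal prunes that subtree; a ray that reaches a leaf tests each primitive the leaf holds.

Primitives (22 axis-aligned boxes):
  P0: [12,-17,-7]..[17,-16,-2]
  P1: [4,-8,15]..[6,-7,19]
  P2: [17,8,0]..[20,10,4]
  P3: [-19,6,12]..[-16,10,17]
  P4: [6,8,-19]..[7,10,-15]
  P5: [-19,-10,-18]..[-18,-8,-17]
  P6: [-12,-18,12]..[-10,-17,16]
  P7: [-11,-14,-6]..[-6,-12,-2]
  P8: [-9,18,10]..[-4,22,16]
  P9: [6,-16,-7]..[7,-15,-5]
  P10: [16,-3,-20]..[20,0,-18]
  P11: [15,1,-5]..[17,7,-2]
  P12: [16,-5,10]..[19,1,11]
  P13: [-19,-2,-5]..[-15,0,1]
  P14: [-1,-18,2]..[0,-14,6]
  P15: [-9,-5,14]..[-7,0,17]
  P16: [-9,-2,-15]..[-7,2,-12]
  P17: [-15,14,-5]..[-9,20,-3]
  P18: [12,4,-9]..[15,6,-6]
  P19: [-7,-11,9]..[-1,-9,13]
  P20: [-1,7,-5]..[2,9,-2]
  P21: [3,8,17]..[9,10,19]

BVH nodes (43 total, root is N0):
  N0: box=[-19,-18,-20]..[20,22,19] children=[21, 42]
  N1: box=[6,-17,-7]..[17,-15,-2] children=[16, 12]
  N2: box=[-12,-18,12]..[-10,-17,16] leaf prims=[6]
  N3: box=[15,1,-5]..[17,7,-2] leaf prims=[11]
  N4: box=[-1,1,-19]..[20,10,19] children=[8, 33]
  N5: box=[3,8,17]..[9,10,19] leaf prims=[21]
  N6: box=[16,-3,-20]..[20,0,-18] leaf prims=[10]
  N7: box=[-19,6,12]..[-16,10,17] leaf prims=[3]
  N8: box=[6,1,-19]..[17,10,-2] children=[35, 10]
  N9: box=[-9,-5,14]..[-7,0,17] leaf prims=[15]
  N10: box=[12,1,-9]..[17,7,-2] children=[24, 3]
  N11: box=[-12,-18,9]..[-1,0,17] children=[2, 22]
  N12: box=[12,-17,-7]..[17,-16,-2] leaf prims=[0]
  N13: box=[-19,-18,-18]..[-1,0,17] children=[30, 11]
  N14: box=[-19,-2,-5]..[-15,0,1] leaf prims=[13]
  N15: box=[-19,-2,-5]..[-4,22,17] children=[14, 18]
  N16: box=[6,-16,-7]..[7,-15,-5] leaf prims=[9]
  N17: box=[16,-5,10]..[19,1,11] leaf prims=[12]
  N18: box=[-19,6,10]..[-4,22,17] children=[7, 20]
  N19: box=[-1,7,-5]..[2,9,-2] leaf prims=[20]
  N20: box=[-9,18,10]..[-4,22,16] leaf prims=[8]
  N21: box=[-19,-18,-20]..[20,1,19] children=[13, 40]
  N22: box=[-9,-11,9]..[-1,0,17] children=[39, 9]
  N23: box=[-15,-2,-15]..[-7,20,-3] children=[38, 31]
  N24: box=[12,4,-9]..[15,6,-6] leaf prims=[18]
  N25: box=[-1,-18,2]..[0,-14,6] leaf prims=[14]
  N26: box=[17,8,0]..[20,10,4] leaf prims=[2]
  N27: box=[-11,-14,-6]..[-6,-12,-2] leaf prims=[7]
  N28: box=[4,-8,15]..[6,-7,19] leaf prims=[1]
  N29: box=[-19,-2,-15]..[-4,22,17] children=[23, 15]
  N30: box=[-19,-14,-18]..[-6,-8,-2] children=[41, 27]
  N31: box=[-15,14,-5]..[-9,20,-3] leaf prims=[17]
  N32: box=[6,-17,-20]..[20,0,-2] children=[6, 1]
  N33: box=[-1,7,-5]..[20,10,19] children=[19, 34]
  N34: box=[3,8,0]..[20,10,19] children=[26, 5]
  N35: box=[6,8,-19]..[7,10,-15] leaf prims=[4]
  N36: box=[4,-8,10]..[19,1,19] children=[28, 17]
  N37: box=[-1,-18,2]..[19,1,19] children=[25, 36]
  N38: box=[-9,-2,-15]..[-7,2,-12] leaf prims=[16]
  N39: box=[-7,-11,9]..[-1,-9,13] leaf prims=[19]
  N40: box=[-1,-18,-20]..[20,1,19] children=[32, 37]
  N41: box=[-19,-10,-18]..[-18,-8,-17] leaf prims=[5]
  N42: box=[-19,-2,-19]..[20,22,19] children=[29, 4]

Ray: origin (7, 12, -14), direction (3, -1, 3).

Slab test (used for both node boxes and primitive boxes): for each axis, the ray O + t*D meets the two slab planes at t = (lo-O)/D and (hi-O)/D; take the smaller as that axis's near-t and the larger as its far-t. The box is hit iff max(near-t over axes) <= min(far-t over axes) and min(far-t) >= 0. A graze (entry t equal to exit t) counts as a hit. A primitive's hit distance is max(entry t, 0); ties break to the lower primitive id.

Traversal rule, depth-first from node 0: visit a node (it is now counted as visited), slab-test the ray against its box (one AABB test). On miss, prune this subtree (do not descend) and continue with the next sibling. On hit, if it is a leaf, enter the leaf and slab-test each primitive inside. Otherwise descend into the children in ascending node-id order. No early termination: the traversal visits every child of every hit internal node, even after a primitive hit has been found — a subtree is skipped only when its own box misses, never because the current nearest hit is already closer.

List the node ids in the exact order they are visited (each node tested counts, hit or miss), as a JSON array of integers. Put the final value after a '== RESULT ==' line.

Traverse from the root:
N0 x:[-26/3,13/3] y:[-10,30] z:[-2,11] -> hit [-2,13/3], descend [21, 42]
  N21 x:[-26/3,13/3] y:[11,30] z:[-2,11] -> miss, prune
  N42 x:[-26/3,13/3] y:[-10,14] z:[-5/3,11] -> hit [-5/3,13/3], descend [4, 29]
    N4 x:[-8/3,13/3] y:[2,11] z:[-5/3,11] -> hit [2,13/3], descend [8, 33]
      N8 x:[-1/3,10/3] y:[2,11] z:[-5/3,4] -> hit [2,10/3], descend [10, 35]
        N10 x:[5/3,10/3] y:[5,11] z:[5/3,4] -> miss, prune
        N35 x:[-1/3,0] y:[2,4] z:[-5/3,-1/3] -> miss, prune
      N33 x:[-8/3,13/3] y:[2,5] z:[3,11] -> hit [3,13/3], descend [19, 34]
        N19 x:[-8/3,-5/3] y:[3,5] z:[3,4] -> miss, prune
        N34 x:[-4/3,13/3] y:[2,4] z:[14/3,11] -> miss, prune
    N29 x:[-26/3,-11/3] y:[-10,14] z:[-1/3,31/3] -> miss, prune

11 AABB tests over nodes [0, 21, 42, 4, 8, 10, 35, 33, 19, 34, 29]; 0 leaves entered; closest miss.

== RESULT ==
[0, 21, 42, 4, 8, 10, 35, 33, 19, 34, 29]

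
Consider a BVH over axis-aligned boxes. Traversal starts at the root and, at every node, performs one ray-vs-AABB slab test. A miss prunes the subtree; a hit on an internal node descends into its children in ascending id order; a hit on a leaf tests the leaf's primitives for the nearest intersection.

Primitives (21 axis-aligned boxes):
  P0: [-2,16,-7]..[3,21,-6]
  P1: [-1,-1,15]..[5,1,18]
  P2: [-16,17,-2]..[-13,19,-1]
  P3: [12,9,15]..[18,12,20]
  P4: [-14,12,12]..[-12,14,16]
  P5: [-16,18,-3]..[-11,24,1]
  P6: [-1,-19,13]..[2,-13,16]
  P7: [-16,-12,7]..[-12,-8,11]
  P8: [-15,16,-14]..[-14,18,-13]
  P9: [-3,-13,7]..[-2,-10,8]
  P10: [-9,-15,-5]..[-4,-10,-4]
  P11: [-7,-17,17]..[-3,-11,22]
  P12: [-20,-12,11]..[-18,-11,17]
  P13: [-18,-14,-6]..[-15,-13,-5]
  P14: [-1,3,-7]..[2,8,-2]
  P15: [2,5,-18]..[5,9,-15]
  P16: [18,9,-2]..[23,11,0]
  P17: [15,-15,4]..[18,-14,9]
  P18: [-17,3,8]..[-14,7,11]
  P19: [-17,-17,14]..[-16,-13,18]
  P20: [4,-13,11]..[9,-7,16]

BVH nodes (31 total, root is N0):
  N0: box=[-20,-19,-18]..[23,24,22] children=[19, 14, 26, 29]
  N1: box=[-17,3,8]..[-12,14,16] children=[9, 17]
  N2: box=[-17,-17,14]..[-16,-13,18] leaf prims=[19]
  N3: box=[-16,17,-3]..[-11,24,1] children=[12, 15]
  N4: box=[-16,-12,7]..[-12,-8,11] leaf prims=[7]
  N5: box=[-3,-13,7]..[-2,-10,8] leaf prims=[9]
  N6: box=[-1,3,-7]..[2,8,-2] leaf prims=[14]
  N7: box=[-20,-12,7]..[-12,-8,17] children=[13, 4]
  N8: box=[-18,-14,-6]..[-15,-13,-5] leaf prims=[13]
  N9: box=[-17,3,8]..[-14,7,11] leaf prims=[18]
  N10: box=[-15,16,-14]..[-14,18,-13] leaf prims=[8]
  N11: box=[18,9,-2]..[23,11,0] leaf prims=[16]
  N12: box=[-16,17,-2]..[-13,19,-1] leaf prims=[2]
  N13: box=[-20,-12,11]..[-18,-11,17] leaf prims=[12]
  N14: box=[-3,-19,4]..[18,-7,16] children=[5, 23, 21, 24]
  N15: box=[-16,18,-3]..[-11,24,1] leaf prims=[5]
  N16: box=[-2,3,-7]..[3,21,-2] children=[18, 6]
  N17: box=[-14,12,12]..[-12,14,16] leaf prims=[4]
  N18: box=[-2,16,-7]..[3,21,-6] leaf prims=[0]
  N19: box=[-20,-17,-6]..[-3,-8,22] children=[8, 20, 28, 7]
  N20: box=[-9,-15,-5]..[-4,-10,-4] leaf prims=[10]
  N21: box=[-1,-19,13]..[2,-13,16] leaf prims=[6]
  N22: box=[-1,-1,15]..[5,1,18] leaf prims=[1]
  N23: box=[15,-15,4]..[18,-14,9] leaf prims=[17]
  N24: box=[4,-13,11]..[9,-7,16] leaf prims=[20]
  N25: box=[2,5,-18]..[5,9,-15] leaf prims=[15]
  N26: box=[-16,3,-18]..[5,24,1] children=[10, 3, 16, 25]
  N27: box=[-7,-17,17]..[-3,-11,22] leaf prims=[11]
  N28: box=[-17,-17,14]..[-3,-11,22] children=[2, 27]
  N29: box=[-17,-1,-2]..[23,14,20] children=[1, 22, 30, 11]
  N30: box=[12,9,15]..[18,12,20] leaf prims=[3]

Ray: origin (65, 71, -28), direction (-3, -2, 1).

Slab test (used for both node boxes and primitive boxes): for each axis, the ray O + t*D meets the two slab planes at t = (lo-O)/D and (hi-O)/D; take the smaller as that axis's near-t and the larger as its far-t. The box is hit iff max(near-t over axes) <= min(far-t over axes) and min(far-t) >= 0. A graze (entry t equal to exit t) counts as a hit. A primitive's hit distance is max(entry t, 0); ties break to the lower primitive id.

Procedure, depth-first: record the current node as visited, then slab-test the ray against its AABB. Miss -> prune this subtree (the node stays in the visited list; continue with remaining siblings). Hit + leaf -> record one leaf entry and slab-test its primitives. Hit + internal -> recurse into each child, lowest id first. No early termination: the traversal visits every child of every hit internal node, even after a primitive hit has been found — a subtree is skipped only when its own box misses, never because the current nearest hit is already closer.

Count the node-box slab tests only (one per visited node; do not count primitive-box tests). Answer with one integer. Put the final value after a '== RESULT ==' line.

Trace the traversal:
N0 x:[14,85/3] y:[47/2,45] z:[10,50] -> hit [47/2,85/3], descend [14, 19, 26, 29]
  N14 x:[47/3,68/3] y:[39,45] z:[32,44] -> miss, prune
  N19 x:[68/3,85/3] y:[79/2,44] z:[22,50] -> miss, prune
  N26 x:[20,27] y:[47/2,34] z:[10,29] -> hit [47/2,27], descend [3, 10, 16, 25]
    N3 x:[76/3,27] y:[47/2,27] z:[25,29] -> hit [76/3,27], descend [12, 15]
      N12 x:[26,27] y:[26,27] z:[26,27] -> hit [26,27] leaf, test {P2@t=26}
      N15 x:[76/3,27] y:[47/2,53/2] z:[25,29] -> hit [76/3,53/2] leaf, test {P5@t=76/3}
    N10 x:[79/3,80/3] y:[53/2,55/2] z:[14,15] -> miss, prune
    N16 x:[62/3,67/3] y:[25,34] z:[21,26] -> miss, prune
    N25 x:[20,21] y:[31,33] z:[10,13] -> miss, prune
  N29 x:[14,82/3] y:[57/2,36] z:[26,48] -> miss, prune

11 AABB tests over nodes [0, 14, 19, 26, 3, 12, 15, 10, 16, 25, 29]; 2 leaves entered; closest P5.

== RESULT ==
11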